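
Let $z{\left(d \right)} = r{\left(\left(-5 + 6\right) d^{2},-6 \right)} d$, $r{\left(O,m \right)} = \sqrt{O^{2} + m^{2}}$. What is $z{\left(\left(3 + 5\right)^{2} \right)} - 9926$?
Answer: $-9926 + 128 \sqrt{4194313} \approx 2.5222 \cdot 10^{5}$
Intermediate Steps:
$z{\left(d \right)} = d \sqrt{36 + d^{4}}$ ($z{\left(d \right)} = \sqrt{\left(\left(-5 + 6\right) d^{2}\right)^{2} + \left(-6\right)^{2}} d = \sqrt{\left(1 d^{2}\right)^{2} + 36} d = \sqrt{\left(d^{2}\right)^{2} + 36} d = \sqrt{d^{4} + 36} d = \sqrt{36 + d^{4}} d = d \sqrt{36 + d^{4}}$)
$z{\left(\left(3 + 5\right)^{2} \right)} - 9926 = \left(3 + 5\right)^{2} \sqrt{36 + \left(\left(3 + 5\right)^{2}\right)^{4}} - 9926 = 8^{2} \sqrt{36 + \left(8^{2}\right)^{4}} - 9926 = 64 \sqrt{36 + 64^{4}} - 9926 = 64 \sqrt{36 + 16777216} - 9926 = 64 \sqrt{16777252} - 9926 = 64 \cdot 2 \sqrt{4194313} - 9926 = 128 \sqrt{4194313} - 9926 = -9926 + 128 \sqrt{4194313}$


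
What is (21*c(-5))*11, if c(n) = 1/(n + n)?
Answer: -231/10 ≈ -23.100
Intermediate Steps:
c(n) = 1/(2*n)
(21*c(-5))*11 = (21*((1/2)/(-5)))*11 = (21*((1/2)*(-1/5)))*11 = (21*(-1/10))*11 = -21/10*11 = -231/10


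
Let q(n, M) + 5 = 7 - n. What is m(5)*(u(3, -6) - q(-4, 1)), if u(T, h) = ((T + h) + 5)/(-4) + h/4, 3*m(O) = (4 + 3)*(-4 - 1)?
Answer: 280/3 ≈ 93.333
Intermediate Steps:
q(n, M) = 2 - n (q(n, M) = -5 + (7 - n) = 2 - n)
m(O) = -35/3 (m(O) = ((4 + 3)*(-4 - 1))/3 = (7*(-5))/3 = (⅓)*(-35) = -35/3)
u(T, h) = -5/4 - T/4 (u(T, h) = (5 + T + h)*(-¼) + h*(¼) = (-5/4 - T/4 - h/4) + h/4 = -5/4 - T/4)
m(5)*(u(3, -6) - q(-4, 1)) = -35*((-5/4 - ¼*3) - (2 - 1*(-4)))/3 = -35*((-5/4 - ¾) - (2 + 4))/3 = -35*(-2 - 1*6)/3 = -35*(-2 - 6)/3 = -35/3*(-8) = 280/3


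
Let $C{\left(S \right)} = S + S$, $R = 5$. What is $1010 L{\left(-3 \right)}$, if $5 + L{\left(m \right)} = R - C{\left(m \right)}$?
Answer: $6060$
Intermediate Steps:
$C{\left(S \right)} = 2 S$
$L{\left(m \right)} = - 2 m$ ($L{\left(m \right)} = -5 - \left(-5 + 2 m\right) = - 2 m$)
$1010 L{\left(-3 \right)} = 1010 \left(\left(-2\right) \left(-3\right)\right) = 1010 \cdot 6 = 6060$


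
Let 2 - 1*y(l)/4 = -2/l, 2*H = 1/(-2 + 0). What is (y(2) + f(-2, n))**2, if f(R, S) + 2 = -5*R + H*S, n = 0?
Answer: 400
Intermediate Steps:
H = -1/4 (H = 1/(2*(-2 + 0)) = (1/2)/(-2) = (1/2)*(-1/2) = -1/4 ≈ -0.25000)
y(l) = 8 + 8/l (y(l) = 8 - (-8)/l = 8 + 8/l)
f(R, S) = -2 - 5*R - S/4 (f(R, S) = -2 + (-5*R - S/4) = -2 - 5*R - S/4)
(y(2) + f(-2, n))**2 = ((8 + 8/2) + (-2 - 5*(-2) - 1/4*0))**2 = ((8 + 8*(1/2)) + (-2 + 10 + 0))**2 = ((8 + 4) + 8)**2 = (12 + 8)**2 = 20**2 = 400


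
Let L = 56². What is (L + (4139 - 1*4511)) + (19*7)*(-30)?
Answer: -1226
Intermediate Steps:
L = 3136
(L + (4139 - 1*4511)) + (19*7)*(-30) = (3136 + (4139 - 1*4511)) + (19*7)*(-30) = (3136 + (4139 - 4511)) + 133*(-30) = (3136 - 372) - 3990 = 2764 - 3990 = -1226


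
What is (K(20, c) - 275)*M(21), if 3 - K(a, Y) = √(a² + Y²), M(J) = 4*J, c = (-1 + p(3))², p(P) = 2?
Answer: -22848 - 84*√401 ≈ -24530.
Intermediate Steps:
c = 1 (c = (-1 + 2)² = 1² = 1)
K(a, Y) = 3 - √(Y² + a²) (K(a, Y) = 3 - √(a² + Y²) = 3 - √(Y² + a²))
(K(20, c) - 275)*M(21) = ((3 - √(1² + 20²)) - 275)*(4*21) = ((3 - √(1 + 400)) - 275)*84 = ((3 - √401) - 275)*84 = (-272 - √401)*84 = -22848 - 84*√401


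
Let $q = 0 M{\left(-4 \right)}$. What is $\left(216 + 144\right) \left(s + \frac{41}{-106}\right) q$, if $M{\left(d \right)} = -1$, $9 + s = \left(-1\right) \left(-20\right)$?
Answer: $0$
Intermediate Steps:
$s = 11$ ($s = -9 - -20 = -9 + 20 = 11$)
$q = 0$ ($q = 0 \left(-1\right) = 0$)
$\left(216 + 144\right) \left(s + \frac{41}{-106}\right) q = \left(216 + 144\right) \left(11 + \frac{41}{-106}\right) 0 = 360 \left(11 + 41 \left(- \frac{1}{106}\right)\right) 0 = 360 \left(11 - \frac{41}{106}\right) 0 = 360 \cdot \frac{1125}{106} \cdot 0 = \frac{202500}{53} \cdot 0 = 0$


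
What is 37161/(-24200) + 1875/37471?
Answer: -1347084831/906798200 ≈ -1.4855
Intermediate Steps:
37161/(-24200) + 1875/37471 = 37161*(-1/24200) + 1875*(1/37471) = -37161/24200 + 1875/37471 = -1347084831/906798200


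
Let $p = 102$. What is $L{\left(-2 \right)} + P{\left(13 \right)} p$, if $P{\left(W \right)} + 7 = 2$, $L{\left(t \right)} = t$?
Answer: $-512$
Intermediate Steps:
$P{\left(W \right)} = -5$ ($P{\left(W \right)} = -7 + 2 = -5$)
$L{\left(-2 \right)} + P{\left(13 \right)} p = -2 - 510 = -512$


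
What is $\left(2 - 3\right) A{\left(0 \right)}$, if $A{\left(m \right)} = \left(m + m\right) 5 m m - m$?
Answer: $0$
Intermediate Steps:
$A{\left(m \right)} = - m + 10 m^{3}$ ($A{\left(m \right)} = 2 m 5 m m - m = 10 m m m - m = 10 m^{2} m - m = 10 m^{3} - m = - m + 10 m^{3}$)
$\left(2 - 3\right) A{\left(0 \right)} = \left(2 - 3\right) \left(\left(-1\right) 0 + 10 \cdot 0^{3}\right) = - (0 + 10 \cdot 0) = - (0 + 0) = \left(-1\right) 0 = 0$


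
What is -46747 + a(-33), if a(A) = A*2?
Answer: -46813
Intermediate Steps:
a(A) = 2*A
-46747 + a(-33) = -46747 + 2*(-33) = -46747 - 66 = -46813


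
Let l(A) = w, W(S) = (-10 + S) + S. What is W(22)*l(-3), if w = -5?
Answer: -170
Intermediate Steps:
W(S) = -10 + 2*S
l(A) = -5
W(22)*l(-3) = (-10 + 2*22)*(-5) = (-10 + 44)*(-5) = 34*(-5) = -170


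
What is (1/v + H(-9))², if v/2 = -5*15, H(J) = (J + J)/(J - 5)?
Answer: 1803649/1102500 ≈ 1.6360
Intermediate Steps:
H(J) = 2*J/(-5 + J) (H(J) = (2*J)/(-5 + J) = 2*J/(-5 + J))
v = -150 (v = 2*(-5*15) = 2*(-75) = -150)
(1/v + H(-9))² = (1/(-150) + 2*(-9)/(-5 - 9))² = (-1/150 + 2*(-9)/(-14))² = (-1/150 + 2*(-9)*(-1/14))² = (-1/150 + 9/7)² = (1343/1050)² = 1803649/1102500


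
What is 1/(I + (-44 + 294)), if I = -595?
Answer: -1/345 ≈ -0.0028986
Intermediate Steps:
1/(I + (-44 + 294)) = 1/(-595 + (-44 + 294)) = 1/(-595 + 250) = 1/(-345) = -1/345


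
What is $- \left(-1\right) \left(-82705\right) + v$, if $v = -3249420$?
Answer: $-3332125$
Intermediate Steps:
$- \left(-1\right) \left(-82705\right) + v = - \left(-1\right) \left(-82705\right) - 3249420 = \left(-1\right) 82705 - 3249420 = -82705 - 3249420 = -3332125$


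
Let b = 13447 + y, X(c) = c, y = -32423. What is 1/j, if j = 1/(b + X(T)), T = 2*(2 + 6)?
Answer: -18960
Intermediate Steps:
T = 16 (T = 2*8 = 16)
b = -18976 (b = 13447 - 32423 = -18976)
j = -1/18960 (j = 1/(-18976 + 16) = 1/(-18960) = -1/18960 ≈ -5.2743e-5)
1/j = 1/(-1/18960) = -18960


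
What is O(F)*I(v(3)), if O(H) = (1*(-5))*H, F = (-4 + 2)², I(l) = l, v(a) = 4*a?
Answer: -240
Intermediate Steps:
F = 4 (F = (-2)² = 4)
O(H) = -5*H
O(F)*I(v(3)) = (-5*4)*(4*3) = -20*12 = -240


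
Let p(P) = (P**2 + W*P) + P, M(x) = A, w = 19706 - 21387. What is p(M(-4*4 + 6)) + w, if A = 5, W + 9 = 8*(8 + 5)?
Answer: -1176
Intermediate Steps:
W = 95 (W = -9 + 8*(8 + 5) = -9 + 8*13 = -9 + 104 = 95)
w = -1681
M(x) = 5
p(P) = P**2 + 96*P (p(P) = (P**2 + 95*P) + P = P**2 + 96*P)
p(M(-4*4 + 6)) + w = 5*(96 + 5) - 1681 = 5*101 - 1681 = 505 - 1681 = -1176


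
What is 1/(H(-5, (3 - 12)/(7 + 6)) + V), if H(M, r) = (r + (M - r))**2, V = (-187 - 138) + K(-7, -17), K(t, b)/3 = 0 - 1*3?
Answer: -1/309 ≈ -0.0032362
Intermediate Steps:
K(t, b) = -9 (K(t, b) = 3*(0 - 1*3) = 3*(0 - 3) = 3*(-3) = -9)
V = -334 (V = (-187 - 138) - 9 = -325 - 9 = -334)
H(M, r) = M**2
1/(H(-5, (3 - 12)/(7 + 6)) + V) = 1/((-5)**2 - 334) = 1/(25 - 334) = 1/(-309) = -1/309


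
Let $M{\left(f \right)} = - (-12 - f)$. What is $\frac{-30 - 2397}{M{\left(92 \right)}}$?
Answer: $- \frac{2427}{104} \approx -23.337$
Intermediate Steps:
$M{\left(f \right)} = 12 + f$
$\frac{-30 - 2397}{M{\left(92 \right)}} = \frac{-30 - 2397}{12 + 92} = \frac{-30 - 2397}{104} = \left(-2427\right) \frac{1}{104} = - \frac{2427}{104}$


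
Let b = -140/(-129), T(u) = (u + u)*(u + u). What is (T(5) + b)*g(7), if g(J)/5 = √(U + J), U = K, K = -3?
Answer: 130400/129 ≈ 1010.9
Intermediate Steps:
U = -3
T(u) = 4*u² (T(u) = (2*u)*(2*u) = 4*u²)
b = 140/129 (b = -140*(-1/129) = 140/129 ≈ 1.0853)
g(J) = 5*√(-3 + J)
(T(5) + b)*g(7) = (4*5² + 140/129)*(5*√(-3 + 7)) = (4*25 + 140/129)*(5*√4) = (100 + 140/129)*(5*2) = (13040/129)*10 = 130400/129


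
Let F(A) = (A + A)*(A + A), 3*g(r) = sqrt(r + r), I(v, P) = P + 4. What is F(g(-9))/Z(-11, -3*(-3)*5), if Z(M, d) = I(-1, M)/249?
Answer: 1992/7 ≈ 284.57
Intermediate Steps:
I(v, P) = 4 + P
g(r) = sqrt(2)*sqrt(r)/3 (g(r) = sqrt(r + r)/3 = sqrt(2*r)/3 = (sqrt(2)*sqrt(r))/3 = sqrt(2)*sqrt(r)/3)
Z(M, d) = 4/249 + M/249 (Z(M, d) = (4 + M)/249 = (4 + M)*(1/249) = 4/249 + M/249)
F(A) = 4*A**2 (F(A) = (2*A)*(2*A) = 4*A**2)
F(g(-9))/Z(-11, -3*(-3)*5) = (4*(sqrt(2)*sqrt(-9)/3)**2)/(4/249 + (1/249)*(-11)) = (4*(sqrt(2)*(3*I)/3)**2)/(4/249 - 11/249) = (4*(I*sqrt(2))**2)/(-7/249) = (4*(-2))*(-249/7) = -8*(-249/7) = 1992/7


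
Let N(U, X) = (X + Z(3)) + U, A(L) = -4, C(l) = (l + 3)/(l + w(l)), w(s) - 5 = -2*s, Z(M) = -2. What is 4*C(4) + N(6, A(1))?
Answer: 28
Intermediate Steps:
w(s) = 5 - 2*s
C(l) = (3 + l)/(5 - l) (C(l) = (l + 3)/(l + (5 - 2*l)) = (3 + l)/(5 - l))
N(U, X) = -2 + U + X (N(U, X) = (X - 2) + U = (-2 + X) + U = -2 + U + X)
4*C(4) + N(6, A(1)) = 4*((3 + 4)/(5 - 1*4)) + (-2 + 6 - 4) = 4*(7/(5 - 4)) + 0 = 4*(7/1) + 0 = 4*(1*7) + 0 = 4*7 + 0 = 28 + 0 = 28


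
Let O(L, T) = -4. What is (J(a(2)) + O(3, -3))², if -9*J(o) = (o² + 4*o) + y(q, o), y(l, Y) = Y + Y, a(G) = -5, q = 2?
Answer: 961/81 ≈ 11.864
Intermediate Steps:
y(l, Y) = 2*Y
J(o) = -2*o/3 - o²/9 (J(o) = -((o² + 4*o) + 2*o)/9 = -(o² + 6*o)/9 = -2*o/3 - o²/9)
(J(a(2)) + O(3, -3))² = ((⅑)*(-5)*(-6 - 1*(-5)) - 4)² = ((⅑)*(-5)*(-6 + 5) - 4)² = ((⅑)*(-5)*(-1) - 4)² = (5/9 - 4)² = (-31/9)² = 961/81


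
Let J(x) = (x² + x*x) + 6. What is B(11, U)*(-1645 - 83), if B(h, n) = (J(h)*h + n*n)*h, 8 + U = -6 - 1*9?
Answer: -61909056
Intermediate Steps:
U = -23 (U = -8 + (-6 - 1*9) = -8 + (-6 - 9) = -8 - 15 = -23)
J(x) = 6 + 2*x² (J(x) = (x² + x²) + 6 = 2*x² + 6 = 6 + 2*x²)
B(h, n) = h*(n² + h*(6 + 2*h²)) (B(h, n) = ((6 + 2*h²)*h + n*n)*h = (h*(6 + 2*h²) + n²)*h = (n² + h*(6 + 2*h²))*h = h*(n² + h*(6 + 2*h²)))
B(11, U)*(-1645 - 83) = (11*((-23)² + 2*11*(3 + 11²)))*(-1645 - 83) = (11*(529 + 2*11*(3 + 121)))*(-1728) = (11*(529 + 2*11*124))*(-1728) = (11*(529 + 2728))*(-1728) = (11*3257)*(-1728) = 35827*(-1728) = -61909056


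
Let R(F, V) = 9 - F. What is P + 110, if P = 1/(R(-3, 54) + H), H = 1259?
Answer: 139811/1271 ≈ 110.00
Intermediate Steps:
P = 1/1271 (P = 1/((9 - 1*(-3)) + 1259) = 1/((9 + 3) + 1259) = 1/(12 + 1259) = 1/1271 ≈ 0.00078678)
P + 110 = 1/1271 + 110 = 139811/1271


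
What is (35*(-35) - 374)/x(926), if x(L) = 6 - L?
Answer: 1599/920 ≈ 1.7380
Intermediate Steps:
(35*(-35) - 374)/x(926) = (35*(-35) - 374)/(6 - 1*926) = (-1225 - 374)/(6 - 926) = -1599/(-920) = -1599*(-1/920) = 1599/920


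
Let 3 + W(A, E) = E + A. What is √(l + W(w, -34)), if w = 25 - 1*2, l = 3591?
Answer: 7*√73 ≈ 59.808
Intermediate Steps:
w = 23 (w = 25 - 2 = 23)
W(A, E) = -3 + A + E (W(A, E) = -3 + (E + A) = -3 + (A + E) = -3 + A + E)
√(l + W(w, -34)) = √(3591 + (-3 + 23 - 34)) = √(3591 - 14) = √3577 = 7*√73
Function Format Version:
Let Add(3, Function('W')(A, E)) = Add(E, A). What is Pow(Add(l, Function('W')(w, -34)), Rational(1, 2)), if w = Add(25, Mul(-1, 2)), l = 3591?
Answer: Mul(7, Pow(73, Rational(1, 2))) ≈ 59.808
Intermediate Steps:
w = 23 (w = Add(25, -2) = 23)
Function('W')(A, E) = Add(-3, A, E) (Function('W')(A, E) = Add(-3, Add(E, A)) = Add(-3, Add(A, E)) = Add(-3, A, E))
Pow(Add(l, Function('W')(w, -34)), Rational(1, 2)) = Pow(Add(3591, Add(-3, 23, -34)), Rational(1, 2)) = Pow(Add(3591, -14), Rational(1, 2)) = Pow(3577, Rational(1, 2)) = Mul(7, Pow(73, Rational(1, 2)))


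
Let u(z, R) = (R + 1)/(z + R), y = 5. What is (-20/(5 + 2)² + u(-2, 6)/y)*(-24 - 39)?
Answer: 513/140 ≈ 3.6643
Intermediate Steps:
u(z, R) = (1 + R)/(R + z)
(-20/(5 + 2)² + u(-2, 6)/y)*(-24 - 39) = (-20/(5 + 2)² + ((1 + 6)/(6 - 2))/5)*(-24 - 39) = (-20/(7²) + (7/4)*(⅕))*(-63) = (-20/49 + ((¼)*7)*(⅕))*(-63) = (-20*1/49 + (7/4)*(⅕))*(-63) = (-20/49 + 7/20)*(-63) = -57/980*(-63) = 513/140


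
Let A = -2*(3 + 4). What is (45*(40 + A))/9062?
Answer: 585/4531 ≈ 0.12911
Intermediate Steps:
A = -14 (A = -2*7 = -14)
(45*(40 + A))/9062 = (45*(40 - 14))/9062 = (45*26)*(1/9062) = 1170*(1/9062) = 585/4531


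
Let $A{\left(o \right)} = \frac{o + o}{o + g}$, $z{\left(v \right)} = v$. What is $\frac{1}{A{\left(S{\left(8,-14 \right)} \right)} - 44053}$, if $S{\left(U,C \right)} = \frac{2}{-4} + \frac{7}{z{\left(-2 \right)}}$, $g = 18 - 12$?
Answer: $- \frac{1}{44057} \approx -2.2698 \cdot 10^{-5}$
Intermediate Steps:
$g = 6$ ($g = 18 - 12 = 6$)
$S{\left(U,C \right)} = -4$ ($S{\left(U,C \right)} = \frac{2}{-4} + \frac{7}{-2} = 2 \left(- \frac{1}{4}\right) + 7 \left(- \frac{1}{2}\right) = - \frac{1}{2} - \frac{7}{2} = -4$)
$A{\left(o \right)} = \frac{2 o}{6 + o}$ ($A{\left(o \right)} = \frac{o + o}{o + 6} = \frac{2 o}{6 + o}$)
$\frac{1}{A{\left(S{\left(8,-14 \right)} \right)} - 44053} = \frac{1}{2 \left(-4\right) \frac{1}{6 - 4} - 44053} = \frac{1}{2 \left(-4\right) \frac{1}{2} - 44053} = \frac{1}{-4 - 44053} = \frac{1}{-44057} = - \frac{1}{44057}$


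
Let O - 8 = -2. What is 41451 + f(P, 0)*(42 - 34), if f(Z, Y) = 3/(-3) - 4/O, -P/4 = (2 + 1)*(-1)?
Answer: 124313/3 ≈ 41438.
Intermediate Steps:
O = 6 (O = 8 - 2 = 6)
P = 12 (P = -4*(2 + 1)*(-1) = -12*(-1) = -4*(-3) = 12)
f(Z, Y) = -5/3 (f(Z, Y) = 3/(-3) - 4/6 = 3*(-⅓) - 4*⅙ = -1 - ⅔ = -5/3)
41451 + f(P, 0)*(42 - 34) = 41451 - 5*(42 - 34)/3 = 41451 - 5/3*8 = 41451 - 40/3 = 124313/3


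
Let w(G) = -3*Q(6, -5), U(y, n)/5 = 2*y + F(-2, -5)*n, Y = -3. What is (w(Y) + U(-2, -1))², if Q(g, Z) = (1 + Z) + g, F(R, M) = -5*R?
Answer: 5776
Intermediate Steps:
U(y, n) = 10*y + 50*n (U(y, n) = 5*(2*y + (-5*(-2))*n) = 5*(2*y + 10*n) = 10*y + 50*n)
Q(g, Z) = 1 + Z + g
w(G) = -6 (w(G) = -3*(1 - 5 + 6) = -3*2 = -6)
(w(Y) + U(-2, -1))² = (-6 + (10*(-2) + 50*(-1)))² = (-6 + (-20 - 50))² = (-6 - 70)² = (-76)² = 5776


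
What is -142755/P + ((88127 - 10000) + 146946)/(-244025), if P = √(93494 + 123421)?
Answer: -225073/244025 - 9517*√216915/14461 ≈ -307.43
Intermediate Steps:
P = √216915 ≈ 465.74
-142755/P + ((88127 - 10000) + 146946)/(-244025) = -142755*√216915/216915 + ((88127 - 10000) + 146946)/(-244025) = -9517*√216915/14461 + (78127 + 146946)*(-1/244025) = -9517*√216915/14461 + 225073*(-1/244025) = -9517*√216915/14461 - 225073/244025 = -225073/244025 - 9517*√216915/14461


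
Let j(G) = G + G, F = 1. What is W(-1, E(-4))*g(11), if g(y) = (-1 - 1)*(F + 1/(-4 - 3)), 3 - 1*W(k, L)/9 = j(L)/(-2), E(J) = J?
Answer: 108/7 ≈ 15.429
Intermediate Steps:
j(G) = 2*G
W(k, L) = 27 + 9*L (W(k, L) = 27 - 9*2*L/(-2) = 27 - 9*2*L*(-1)/2 = 27 - (-9)*L = 27 + 9*L)
g(y) = -12/7 (g(y) = (-1 - 1)*(1 + 1/(-4 - 3)) = -2*(1 + 1/(-7)) = -2*(1 - ⅐) = -2*6/7 = -12/7)
W(-1, E(-4))*g(11) = (27 + 9*(-4))*(-12/7) = (27 - 36)*(-12/7) = -9*(-12/7) = 108/7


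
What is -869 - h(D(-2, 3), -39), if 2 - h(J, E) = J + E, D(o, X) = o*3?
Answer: -916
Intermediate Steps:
D(o, X) = 3*o
h(J, E) = 2 - E - J (h(J, E) = 2 - (J + E) = 2 - (E + J) = 2 + (-E - J) = 2 - E - J)
-869 - h(D(-2, 3), -39) = -869 - (2 - 1*(-39) - 3*(-2)) = -869 - (2 + 39 - 1*(-6)) = -869 - (2 + 39 + 6) = -869 - 1*47 = -869 - 47 = -916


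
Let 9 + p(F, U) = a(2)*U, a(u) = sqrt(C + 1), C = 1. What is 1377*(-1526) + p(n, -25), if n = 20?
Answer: -2101311 - 25*sqrt(2) ≈ -2.1013e+6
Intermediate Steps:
a(u) = sqrt(2) (a(u) = sqrt(1 + 1) = sqrt(2))
p(F, U) = -9 + U*sqrt(2) (p(F, U) = -9 + sqrt(2)*U = -9 + U*sqrt(2))
1377*(-1526) + p(n, -25) = 1377*(-1526) + (-9 - 25*sqrt(2)) = -2101302 + (-9 - 25*sqrt(2)) = -2101311 - 25*sqrt(2)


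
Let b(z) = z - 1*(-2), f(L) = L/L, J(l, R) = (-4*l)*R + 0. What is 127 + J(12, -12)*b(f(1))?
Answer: 1855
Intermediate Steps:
J(l, R) = -4*R*l (J(l, R) = -4*R*l + 0 = -4*R*l)
f(L) = 1
b(z) = 2 + z (b(z) = z + 2 = 2 + z)
127 + J(12, -12)*b(f(1)) = 127 + (-4*(-12)*12)*(2 + 1) = 127 + 576*3 = 127 + 1728 = 1855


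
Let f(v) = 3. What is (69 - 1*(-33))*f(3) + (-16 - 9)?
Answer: 281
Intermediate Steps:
(69 - 1*(-33))*f(3) + (-16 - 9) = (69 - 1*(-33))*3 + (-16 - 9) = (69 + 33)*3 - 25 = 102*3 - 25 = 306 - 25 = 281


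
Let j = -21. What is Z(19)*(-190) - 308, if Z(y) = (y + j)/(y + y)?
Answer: -298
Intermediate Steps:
Z(y) = (-21 + y)/(2*y) (Z(y) = (y - 21)/(y + y) = (-21 + y)/((2*y)) = (-21 + y)*(1/(2*y)) = (-21 + y)/(2*y))
Z(19)*(-190) - 308 = ((½)*(-21 + 19)/19)*(-190) - 308 = ((½)*(1/19)*(-2))*(-190) - 308 = -1/19*(-190) - 308 = 10 - 308 = -298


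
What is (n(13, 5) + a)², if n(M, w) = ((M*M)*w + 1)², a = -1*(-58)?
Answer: 512332419076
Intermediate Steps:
a = 58
n(M, w) = (1 + w*M²)² (n(M, w) = (M²*w + 1)² = (w*M² + 1)² = (1 + w*M²)²)
(n(13, 5) + a)² = ((1 + 5*13²)² + 58)² = ((1 + 5*169)² + 58)² = ((1 + 845)² + 58)² = (846² + 58)² = (715716 + 58)² = 715774² = 512332419076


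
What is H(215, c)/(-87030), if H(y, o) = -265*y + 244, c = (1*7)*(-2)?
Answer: 56731/87030 ≈ 0.65186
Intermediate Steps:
c = -14 (c = 7*(-2) = -14)
H(y, o) = 244 - 265*y
H(215, c)/(-87030) = (244 - 265*215)/(-87030) = (244 - 56975)*(-1/87030) = -56731*(-1/87030) = 56731/87030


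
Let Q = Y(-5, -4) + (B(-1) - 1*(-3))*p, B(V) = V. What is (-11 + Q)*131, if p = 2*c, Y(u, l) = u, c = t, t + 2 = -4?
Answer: -5240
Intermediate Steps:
t = -6 (t = -2 - 4 = -6)
c = -6
p = -12 (p = 2*(-6) = -12)
Q = -29 (Q = -5 + (-1 - 1*(-3))*(-12) = -5 + (-1 + 3)*(-12) = -5 + 2*(-12) = -5 - 24 = -29)
(-11 + Q)*131 = (-11 - 29)*131 = -40*131 = -5240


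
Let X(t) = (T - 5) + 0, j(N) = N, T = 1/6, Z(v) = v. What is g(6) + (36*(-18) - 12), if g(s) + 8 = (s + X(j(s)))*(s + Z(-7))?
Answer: -4015/6 ≈ -669.17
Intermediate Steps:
T = ⅙ ≈ 0.16667
X(t) = -29/6 (X(t) = (⅙ - 5) + 0 = -29/6 + 0 = -29/6)
g(s) = -8 + (-7 + s)*(-29/6 + s) (g(s) = -8 + (s - 29/6)*(s - 7) = -8 + (-29/6 + s)*(-7 + s) = -8 + (-7 + s)*(-29/6 + s))
g(6) + (36*(-18) - 12) = (155/6 + 6² - 71/6*6) + (36*(-18) - 12) = (155/6 + 36 - 71) + (-648 - 12) = -55/6 - 660 = -4015/6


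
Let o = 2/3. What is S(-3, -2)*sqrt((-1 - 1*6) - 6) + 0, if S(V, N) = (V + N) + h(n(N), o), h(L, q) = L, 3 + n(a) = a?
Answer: -10*I*sqrt(13) ≈ -36.056*I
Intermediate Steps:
n(a) = -3 + a
o = 2/3 (o = 2*(1/3) = 2/3 ≈ 0.66667)
S(V, N) = -3 + V + 2*N (S(V, N) = (V + N) + (-3 + N) = (N + V) + (-3 + N) = -3 + V + 2*N)
S(-3, -2)*sqrt((-1 - 1*6) - 6) + 0 = (-3 - 3 + 2*(-2))*sqrt((-1 - 1*6) - 6) + 0 = (-3 - 3 - 4)*sqrt((-1 - 6) - 6) + 0 = -10*sqrt(-7 - 6) + 0 = -10*I*sqrt(13) + 0 = -10*I*sqrt(13)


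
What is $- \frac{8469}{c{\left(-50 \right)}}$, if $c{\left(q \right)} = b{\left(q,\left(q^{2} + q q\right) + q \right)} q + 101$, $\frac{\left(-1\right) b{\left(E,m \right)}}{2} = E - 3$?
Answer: $\frac{2823}{1733} \approx 1.629$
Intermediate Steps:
$b{\left(E,m \right)} = 6 - 2 E$ ($b{\left(E,m \right)} = - 2 \left(E - 3\right) = - 2 \left(-3 + E\right) = 6 - 2 E$)
$c{\left(q \right)} = 101 + q \left(6 - 2 q\right)$ ($c{\left(q \right)} = \left(6 - 2 q\right) q + 101 = q \left(6 - 2 q\right) + 101 = 101 + q \left(6 - 2 q\right)$)
$- \frac{8469}{c{\left(-50 \right)}} = - \frac{8469}{101 - - 100 \left(-3 - 50\right)} = - \frac{8469}{101 - \left(-100\right) \left(-53\right)} = - \frac{8469}{101 - 5300} = - \frac{8469}{-5199} = \left(-8469\right) \left(- \frac{1}{5199}\right) = \frac{2823}{1733}$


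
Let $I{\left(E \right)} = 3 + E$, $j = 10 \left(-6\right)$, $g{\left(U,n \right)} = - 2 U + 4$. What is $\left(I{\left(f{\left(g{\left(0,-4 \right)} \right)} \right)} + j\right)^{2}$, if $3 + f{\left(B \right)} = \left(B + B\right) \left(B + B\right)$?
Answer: $16$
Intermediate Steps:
$g{\left(U,n \right)} = 4 - 2 U$
$f{\left(B \right)} = -3 + 4 B^{2}$ ($f{\left(B \right)} = -3 + \left(B + B\right) \left(B + B\right) = -3 + 2 B 2 B = -3 + 4 B^{2}$)
$j = -60$
$\left(I{\left(f{\left(g{\left(0,-4 \right)} \right)} \right)} + j\right)^{2} = \left(\left(3 - \left(3 - 4 \left(4 - 0\right)^{2}\right)\right) - 60\right)^{2} = \left(\left(3 - \left(3 - 4 \left(4 + 0\right)^{2}\right)\right) - 60\right)^{2} = \left(\left(3 - \left(3 - 4 \cdot 4^{2}\right)\right) - 60\right)^{2} = \left(\left(3 + \left(-3 + 4 \cdot 16\right)\right) - 60\right)^{2} = \left(\left(3 + \left(-3 + 64\right)\right) - 60\right)^{2} = \left(\left(3 + 61\right) - 60\right)^{2} = \left(64 - 60\right)^{2} = 4^{2} = 16$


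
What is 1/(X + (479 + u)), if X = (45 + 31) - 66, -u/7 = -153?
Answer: 1/1560 ≈ 0.00064103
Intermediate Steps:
u = 1071 (u = -7*(-153) = 1071)
X = 10 (X = 76 - 66 = 10)
1/(X + (479 + u)) = 1/(10 + (479 + 1071)) = 1/(10 + 1550) = 1/1560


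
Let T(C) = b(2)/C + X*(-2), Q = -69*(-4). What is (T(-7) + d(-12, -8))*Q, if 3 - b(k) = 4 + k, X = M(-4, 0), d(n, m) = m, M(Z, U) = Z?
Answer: 828/7 ≈ 118.29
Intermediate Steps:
X = -4
b(k) = -1 - k (b(k) = 3 - (4 + k) = 3 + (-4 - k) = -1 - k)
Q = 276
T(C) = 8 - 3/C (T(C) = (-1 - 1*2)/C - 4*(-2) = (-1 - 2)/C + 8 = -3/C + 8 = 8 - 3/C)
(T(-7) + d(-12, -8))*Q = ((8 - 3/(-7)) - 8)*276 = ((8 - 3*(-⅐)) - 8)*276 = ((8 + 3/7) - 8)*276 = (59/7 - 8)*276 = (3/7)*276 = 828/7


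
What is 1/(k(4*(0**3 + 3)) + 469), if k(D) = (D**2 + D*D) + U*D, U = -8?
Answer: 1/661 ≈ 0.0015129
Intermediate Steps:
k(D) = -8*D + 2*D**2 (k(D) = (D**2 + D*D) - 8*D = (D**2 + D**2) - 8*D = 2*D**2 - 8*D = -8*D + 2*D**2)
1/(k(4*(0**3 + 3)) + 469) = 1/(2*(4*(0**3 + 3))*(-4 + 4*(0**3 + 3)) + 469) = 1/(2*(4*(0 + 3))*(-4 + 4*(0 + 3)) + 469) = 1/(2*(4*3)*(-4 + 4*3) + 469) = 1/(2*12*(-4 + 12) + 469) = 1/(2*12*8 + 469) = 1/(192 + 469) = 1/661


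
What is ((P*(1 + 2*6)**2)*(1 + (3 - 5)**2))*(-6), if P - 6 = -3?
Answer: -15210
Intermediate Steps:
P = 3 (P = 6 - 3 = 3)
((P*(1 + 2*6)**2)*(1 + (3 - 5)**2))*(-6) = ((3*(1 + 2*6)**2)*(1 + (3 - 5)**2))*(-6) = ((3*(1 + 12)**2)*(1 + (-2)**2))*(-6) = ((3*13**2)*(1 + 4))*(-6) = ((3*169)*5)*(-6) = (507*5)*(-6) = 2535*(-6) = -15210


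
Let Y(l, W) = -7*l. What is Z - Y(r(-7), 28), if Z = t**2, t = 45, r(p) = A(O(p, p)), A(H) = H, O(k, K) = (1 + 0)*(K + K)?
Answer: 1927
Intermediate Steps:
O(k, K) = 2*K (O(k, K) = 1*(2*K) = 2*K)
r(p) = 2*p
Z = 2025 (Z = 45**2 = 2025)
Z - Y(r(-7), 28) = 2025 - (-7)*2*(-7) = 2025 - (-7)*(-14) = 2025 - 1*98 = 2025 - 98 = 1927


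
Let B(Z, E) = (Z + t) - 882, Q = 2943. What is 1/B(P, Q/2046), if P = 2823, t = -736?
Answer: 1/1205 ≈ 0.00082988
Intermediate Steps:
B(Z, E) = -1618 + Z (B(Z, E) = (Z - 736) - 882 = (-736 + Z) - 882 = -1618 + Z)
1/B(P, Q/2046) = 1/(-1618 + 2823) = 1/1205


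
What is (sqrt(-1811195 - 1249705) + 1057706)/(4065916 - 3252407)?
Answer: 1057706/813509 + 30*I*sqrt(3401)/813509 ≈ 1.3002 + 0.0021506*I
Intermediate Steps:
(sqrt(-1811195 - 1249705) + 1057706)/(4065916 - 3252407) = (sqrt(-3060900) + 1057706)/813509 = (30*I*sqrt(3401) + 1057706)*(1/813509) = (1057706 + 30*I*sqrt(3401))*(1/813509) = 1057706/813509 + 30*I*sqrt(3401)/813509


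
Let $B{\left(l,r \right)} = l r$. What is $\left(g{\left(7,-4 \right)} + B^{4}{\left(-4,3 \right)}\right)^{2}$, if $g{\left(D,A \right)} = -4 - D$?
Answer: $429525625$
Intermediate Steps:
$\left(g{\left(7,-4 \right)} + B^{4}{\left(-4,3 \right)}\right)^{2} = \left(\left(-4 - 7\right) + \left(\left(-4\right) 3\right)^{4}\right)^{2} = \left(\left(-4 - 7\right) + \left(-12\right)^{4}\right)^{2} = \left(-11 + 20736\right)^{2} = 20725^{2} = 429525625$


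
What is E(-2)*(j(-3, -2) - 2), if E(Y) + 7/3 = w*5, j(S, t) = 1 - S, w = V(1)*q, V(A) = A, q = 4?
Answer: 106/3 ≈ 35.333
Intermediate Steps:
w = 4 (w = 1*4 = 4)
E(Y) = 53/3 (E(Y) = -7/3 + 4*5 = -7/3 + 20 = 53/3)
E(-2)*(j(-3, -2) - 2) = 53*((1 - 1*(-3)) - 2)/3 = 53*((1 + 3) - 2)/3 = 53*(4 - 2)/3 = (53/3)*2 = 106/3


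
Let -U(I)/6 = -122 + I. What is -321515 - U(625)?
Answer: -318497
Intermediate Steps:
U(I) = 732 - 6*I (U(I) = -6*(-122 + I) = 732 - 6*I)
-321515 - U(625) = -321515 - (732 - 6*625) = -321515 - (732 - 3750) = -321515 - 1*(-3018) = -321515 + 3018 = -318497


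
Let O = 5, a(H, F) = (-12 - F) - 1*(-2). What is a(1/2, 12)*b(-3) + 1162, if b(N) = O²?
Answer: 612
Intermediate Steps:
a(H, F) = -10 - F (a(H, F) = (-12 - F) + 2 = -10 - F)
b(N) = 25 (b(N) = 5² = 25)
a(1/2, 12)*b(-3) + 1162 = (-10 - 1*12)*25 + 1162 = (-10 - 12)*25 + 1162 = -22*25 + 1162 = -550 + 1162 = 612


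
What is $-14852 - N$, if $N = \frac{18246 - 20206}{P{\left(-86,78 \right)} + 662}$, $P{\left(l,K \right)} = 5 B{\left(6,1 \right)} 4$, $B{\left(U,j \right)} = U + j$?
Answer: $- \frac{5954672}{401} \approx -14850.0$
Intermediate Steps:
$P{\left(l,K \right)} = 140$ ($P{\left(l,K \right)} = 5 \left(6 + 1\right) 4 = 5 \cdot 7 \cdot 4 = 35 \cdot 4 = 140$)
$N = - \frac{980}{401}$ ($N = \frac{18246 - 20206}{140 + 662} = - \frac{1960}{802} = \left(-1960\right) \frac{1}{802} = - \frac{980}{401} \approx -2.4439$)
$-14852 - N = -14852 - - \frac{980}{401} = -14852 + \frac{980}{401} = - \frac{5954672}{401}$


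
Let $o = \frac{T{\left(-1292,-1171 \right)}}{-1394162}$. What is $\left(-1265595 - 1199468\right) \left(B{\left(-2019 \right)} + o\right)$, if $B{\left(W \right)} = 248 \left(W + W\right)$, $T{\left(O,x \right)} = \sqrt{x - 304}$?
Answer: $2468573249712 + \frac{12325315 i \sqrt{59}}{1394162} \approx 2.4686 \cdot 10^{12} + 67.906 i$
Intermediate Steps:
$T{\left(O,x \right)} = \sqrt{-304 + x}$
$B{\left(W \right)} = 496 W$ ($B{\left(W \right)} = 248 \cdot 2 W = 496 W$)
$o = - \frac{5 i \sqrt{59}}{1394162}$ ($o = \frac{\sqrt{-304 - 1171}}{-1394162} = \sqrt{-1475} \left(- \frac{1}{1394162}\right) = 5 i \sqrt{59} \left(- \frac{1}{1394162}\right) = - \frac{5 i \sqrt{59}}{1394162} \approx - 2.7548 \cdot 10^{-5} i$)
$\left(-1265595 - 1199468\right) \left(B{\left(-2019 \right)} + o\right) = \left(-1265595 - 1199468\right) \left(496 \left(-2019\right) - \frac{5 i \sqrt{59}}{1394162}\right) = - 2465063 \left(-1001424 - \frac{5 i \sqrt{59}}{1394162}\right) = 2468573249712 + \frac{12325315 i \sqrt{59}}{1394162}$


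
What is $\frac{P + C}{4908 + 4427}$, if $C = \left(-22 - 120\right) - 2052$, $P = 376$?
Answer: $- \frac{1818}{9335} \approx -0.19475$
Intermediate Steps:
$C = -2194$ ($C = \left(-22 - 120\right) - 2052 = -142 - 2052 = -2194$)
$\frac{P + C}{4908 + 4427} = \frac{376 - 2194}{4908 + 4427} = - \frac{1818}{9335}$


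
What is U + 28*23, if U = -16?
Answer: 628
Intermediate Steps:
U + 28*23 = -16 + 28*23 = -16 + 644 = 628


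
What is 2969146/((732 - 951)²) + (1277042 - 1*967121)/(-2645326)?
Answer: 7839494990515/126872480286 ≈ 61.790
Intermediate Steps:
2969146/((732 - 951)²) + (1277042 - 1*967121)/(-2645326) = 2969146/((-219)²) + (1277042 - 967121)*(-1/2645326) = 2969146/47961 + 309921*(-1/2645326) = 2969146*(1/47961) - 309921/2645326 = 2969146/47961 - 309921/2645326 = 7839494990515/126872480286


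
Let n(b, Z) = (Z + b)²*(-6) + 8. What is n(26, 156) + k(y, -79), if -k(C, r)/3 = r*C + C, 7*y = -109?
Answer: -1416658/7 ≈ -2.0238e+5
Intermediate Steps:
y = -109/7 (y = (⅐)*(-109) = -109/7 ≈ -15.571)
n(b, Z) = 8 - 6*(Z + b)² (n(b, Z) = -6*(Z + b)² + 8 = 8 - 6*(Z + b)²)
k(C, r) = -3*C - 3*C*r (k(C, r) = -3*(r*C + C) = -3*(C*r + C) = -3*(C + C*r) = -3*C - 3*C*r)
n(26, 156) + k(y, -79) = (8 - 6*(156 + 26)²) - 3*(-109/7)*(1 - 79) = (8 - 6*182²) - 3*(-109/7)*(-78) = (8 - 6*33124) - 25506/7 = (8 - 198744) - 25506/7 = -198736 - 25506/7 = -1416658/7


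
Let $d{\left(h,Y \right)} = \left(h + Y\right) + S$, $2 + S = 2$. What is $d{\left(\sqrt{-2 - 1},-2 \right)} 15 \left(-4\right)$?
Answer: $120 - 60 i \sqrt{3} \approx 120.0 - 103.92 i$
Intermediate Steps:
$S = 0$ ($S = -2 + 2 = 0$)
$d{\left(h,Y \right)} = Y + h$ ($d{\left(h,Y \right)} = \left(h + Y\right) + 0 = \left(Y + h\right) + 0 = Y + h$)
$d{\left(\sqrt{-2 - 1},-2 \right)} 15 \left(-4\right) = \left(-2 + \sqrt{-2 - 1}\right) 15 \left(-4\right) = \left(-2 + \sqrt{-3}\right) 15 \left(-4\right) = \left(-2 + i \sqrt{3}\right) 15 \left(-4\right) = \left(-30 + 15 i \sqrt{3}\right) \left(-4\right) = 120 - 60 i \sqrt{3}$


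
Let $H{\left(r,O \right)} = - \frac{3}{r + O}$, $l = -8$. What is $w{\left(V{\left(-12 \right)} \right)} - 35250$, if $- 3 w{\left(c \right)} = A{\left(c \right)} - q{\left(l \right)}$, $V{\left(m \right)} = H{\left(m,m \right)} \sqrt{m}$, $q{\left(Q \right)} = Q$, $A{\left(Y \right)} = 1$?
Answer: $-35253$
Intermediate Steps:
$H{\left(r,O \right)} = - \frac{3}{O + r}$
$V{\left(m \right)} = - \frac{3}{2 \sqrt{m}}$ ($V{\left(m \right)} = - \frac{3}{m + m} \sqrt{m} = - \frac{3}{2 m} \sqrt{m} = - \frac{3}{2 \sqrt{m}}$)
$w{\left(c \right)} = -3$ ($w{\left(c \right)} = - \frac{1 - -8}{3} = - \frac{1 + 8}{3} = \left(- \frac{1}{3}\right) 9 = -3$)
$w{\left(V{\left(-12 \right)} \right)} - 35250 = -3 - 35250 = -35253$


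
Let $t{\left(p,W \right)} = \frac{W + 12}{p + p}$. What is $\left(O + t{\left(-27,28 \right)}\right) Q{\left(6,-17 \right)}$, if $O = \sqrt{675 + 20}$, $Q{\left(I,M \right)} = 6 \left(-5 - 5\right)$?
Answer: $\frac{400}{9} - 60 \sqrt{695} \approx -1537.3$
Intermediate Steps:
$Q{\left(I,M \right)} = -60$ ($Q{\left(I,M \right)} = 6 \left(-10\right) = -60$)
$t{\left(p,W \right)} = \frac{12 + W}{2 p}$
$O = \sqrt{695} \approx 26.363$
$\left(O + t{\left(-27,28 \right)}\right) Q{\left(6,-17 \right)} = \left(\sqrt{695} + \frac{12 + 28}{2 \left(-27\right)}\right) \left(-60\right) = \left(\sqrt{695} + \frac{1}{2} \left(- \frac{1}{27}\right) 40\right) \left(-60\right) = \left(\sqrt{695} - \frac{20}{27}\right) \left(-60\right) = \left(- \frac{20}{27} + \sqrt{695}\right) \left(-60\right) = \frac{400}{9} - 60 \sqrt{695}$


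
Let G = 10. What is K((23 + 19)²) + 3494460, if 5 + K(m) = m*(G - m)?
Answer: 400399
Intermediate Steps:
K(m) = -5 + m*(10 - m)
K((23 + 19)²) + 3494460 = (-5 - ((23 + 19)²)² + 10*(23 + 19)²) + 3494460 = (-5 - (42²)² + 10*42²) + 3494460 = (-5 - 1*1764² + 10*1764) + 3494460 = (-5 - 1*3111696 + 17640) + 3494460 = (-5 - 3111696 + 17640) + 3494460 = -3094061 + 3494460 = 400399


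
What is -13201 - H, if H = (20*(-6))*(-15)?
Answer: -15001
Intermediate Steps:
H = 1800 (H = -120*(-15) = 1800)
-13201 - H = -13201 - 1*1800 = -13201 - 1800 = -15001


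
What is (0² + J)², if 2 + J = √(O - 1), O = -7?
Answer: 4*(1 - I*√2)² ≈ -4.0 - 11.314*I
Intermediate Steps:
J = -2 + 2*I*√2 (J = -2 + √(-7 - 1) = -2 + √(-8) = -2 + 2*I*√2 ≈ -2.0 + 2.8284*I)
(0² + J)² = (0² + (-2 + 2*I*√2))² = (0 + (-2 + 2*I*√2))² = (-2 + 2*I*√2)²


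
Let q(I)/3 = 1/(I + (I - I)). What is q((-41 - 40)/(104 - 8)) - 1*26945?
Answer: -242537/9 ≈ -26949.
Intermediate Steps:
q(I) = 3/I (q(I) = 3/(I + (I - I)) = 3/(I + 0) = 3/I)
q((-41 - 40)/(104 - 8)) - 1*26945 = 3/(((-41 - 40)/(104 - 8))) - 1*26945 = 3/((-81/96)) - 26945 = 3/((-81*1/96)) - 26945 = 3/(-27/32) - 26945 = 3*(-32/27) - 26945 = -32/9 - 26945 = -242537/9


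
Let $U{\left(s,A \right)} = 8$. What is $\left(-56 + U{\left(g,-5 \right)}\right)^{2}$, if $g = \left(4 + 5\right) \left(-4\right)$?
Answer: $2304$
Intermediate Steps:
$g = -36$ ($g = 9 \left(-4\right) = -36$)
$\left(-56 + U{\left(g,-5 \right)}\right)^{2} = \left(-56 + 8\right)^{2} = \left(-48\right)^{2} = 2304$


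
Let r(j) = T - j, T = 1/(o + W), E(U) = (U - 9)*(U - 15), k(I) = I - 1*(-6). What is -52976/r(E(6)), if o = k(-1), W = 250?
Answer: 3377220/1721 ≈ 1962.4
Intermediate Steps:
k(I) = 6 + I (k(I) = I + 6 = 6 + I)
o = 5 (o = 6 - 1 = 5)
E(U) = (-15 + U)*(-9 + U) (E(U) = (-9 + U)*(-15 + U) = (-15 + U)*(-9 + U))
T = 1/255 (T = 1/(5 + 250) = 1/255 ≈ 0.0039216)
r(j) = 1/255 - j
-52976/r(E(6)) = -52976/(1/255 - (135 + 6² - 24*6)) = -52976/(1/255 - (135 + 36 - 144)) = -52976/(1/255 - 1*27) = -52976/(1/255 - 27) = -52976/(-6884/255) = -52976*(-255/6884) = 3377220/1721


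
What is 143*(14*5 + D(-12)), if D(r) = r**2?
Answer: 30602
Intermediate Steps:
143*(14*5 + D(-12)) = 143*(14*5 + (-12)**2) = 143*(70 + 144) = 143*214 = 30602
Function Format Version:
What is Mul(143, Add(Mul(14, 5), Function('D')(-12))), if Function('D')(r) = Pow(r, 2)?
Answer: 30602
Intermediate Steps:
Mul(143, Add(Mul(14, 5), Function('D')(-12))) = Mul(143, Add(Mul(14, 5), Pow(-12, 2))) = Mul(143, Add(70, 144)) = Mul(143, 214) = 30602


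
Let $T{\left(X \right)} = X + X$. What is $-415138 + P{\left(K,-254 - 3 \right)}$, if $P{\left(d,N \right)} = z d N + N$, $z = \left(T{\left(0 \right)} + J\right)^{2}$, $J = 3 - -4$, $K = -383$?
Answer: $4407724$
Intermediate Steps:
$T{\left(X \right)} = 2 X$
$J = 7$ ($J = 3 + 4 = 7$)
$z = 49$ ($z = \left(2 \cdot 0 + 7\right)^{2} = \left(0 + 7\right)^{2} = 7^{2} = 49$)
$P{\left(d,N \right)} = N + 49 N d$ ($P{\left(d,N \right)} = 49 d N + N = 49 N d + N = N + 49 N d$)
$-415138 + P{\left(K,-254 - 3 \right)} = -415138 + \left(-254 - 3\right) \left(1 + 49 \left(-383\right)\right) = -415138 + \left(-254 - 3\right) \left(1 - 18767\right) = -415138 - -4822862 = -415138 + 4822862 = 4407724$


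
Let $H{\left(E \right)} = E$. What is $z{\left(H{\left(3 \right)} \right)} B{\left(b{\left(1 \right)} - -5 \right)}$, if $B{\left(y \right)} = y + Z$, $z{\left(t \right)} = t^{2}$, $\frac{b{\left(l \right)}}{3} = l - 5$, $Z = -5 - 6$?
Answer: $-162$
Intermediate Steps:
$Z = -11$ ($Z = -5 - 6 = -11$)
$b{\left(l \right)} = -15 + 3 l$ ($b{\left(l \right)} = 3 \left(l - 5\right) = 3 \left(-5 + l\right) = -15 + 3 l$)
$B{\left(y \right)} = -11 + y$ ($B{\left(y \right)} = y - 11 = -11 + y$)
$z{\left(H{\left(3 \right)} \right)} B{\left(b{\left(1 \right)} - -5 \right)} = 3^{2} \left(-11 + \left(\left(-15 + 3 \cdot 1\right) - -5\right)\right) = 9 \left(-11 + \left(\left(-15 + 3\right) + 5\right)\right) = 9 \left(-11 + \left(-12 + 5\right)\right) = 9 \left(-11 - 7\right) = 9 \left(-18\right) = -162$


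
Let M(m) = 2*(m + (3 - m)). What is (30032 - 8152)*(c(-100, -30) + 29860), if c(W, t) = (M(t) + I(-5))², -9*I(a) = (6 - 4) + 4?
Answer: 5885632480/9 ≈ 6.5396e+8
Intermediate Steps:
I(a) = -⅔ (I(a) = -((6 - 4) + 4)/9 = -(2 + 4)/9 = -⅑*6 = -⅔)
M(m) = 6 (M(m) = 2*3 = 6)
c(W, t) = 256/9 (c(W, t) = (6 - ⅔)² = (16/3)² = 256/9)
(30032 - 8152)*(c(-100, -30) + 29860) = (30032 - 8152)*(256/9 + 29860) = 21880*(268996/9) = 5885632480/9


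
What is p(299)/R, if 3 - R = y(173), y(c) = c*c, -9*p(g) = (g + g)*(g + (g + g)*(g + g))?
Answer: 914641/1151 ≈ 794.65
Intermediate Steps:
p(g) = -2*g*(g + 4*g²)/9 (p(g) = -(g + g)*(g + (g + g)*(g + g))/9 = -2*g*(g + (2*g)*(2*g))/9 = -2*g*(g + 4*g²)/9)
y(c) = c²
R = -29926 (R = 3 - 1*173² = 3 - 1*29929 = 3 - 29929 = -29926)
p(299)/R = ((2/9)*299²*(-1 - 4*299))/(-29926) = ((2/9)*89401*(-1 - 1196))*(-1/29926) = ((2/9)*89401*(-1197))*(-1/29926) = -23780666*(-1/29926) = 914641/1151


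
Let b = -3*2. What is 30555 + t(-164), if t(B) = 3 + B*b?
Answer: 31542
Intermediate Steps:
b = -6
t(B) = 3 - 6*B (t(B) = 3 + B*(-6) = 3 - 6*B)
30555 + t(-164) = 30555 + (3 - 6*(-164)) = 30555 + (3 + 984) = 30555 + 987 = 31542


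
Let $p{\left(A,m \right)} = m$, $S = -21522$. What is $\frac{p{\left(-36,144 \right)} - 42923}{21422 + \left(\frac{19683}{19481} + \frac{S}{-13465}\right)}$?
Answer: $- \frac{11221430717035}{5619924789307} \approx -1.9967$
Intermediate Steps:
$\frac{p{\left(-36,144 \right)} - 42923}{21422 + \left(\frac{19683}{19481} + \frac{S}{-13465}\right)} = \frac{144 - 42923}{21422 + \left(\frac{19683}{19481} - \frac{21522}{-13465}\right)} = - \frac{42779}{21422 + \left(19683 \cdot \frac{1}{19481} - - \frac{21522}{13465}\right)} = - \frac{42779}{21422 + \left(\frac{19683}{19481} + \frac{21522}{13465}\right)} = - \frac{42779}{21422 + \frac{684301677}{262311665}} = - \frac{42779}{\frac{5619924789307}{262311665}} = \left(-42779\right) \frac{262311665}{5619924789307} = - \frac{11221430717035}{5619924789307}$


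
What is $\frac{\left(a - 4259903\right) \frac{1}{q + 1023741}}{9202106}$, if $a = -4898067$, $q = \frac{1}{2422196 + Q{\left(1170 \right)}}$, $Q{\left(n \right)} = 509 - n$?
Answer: $- \frac{11088172441975}{11406123860175145108} \approx -9.7212 \cdot 10^{-7}$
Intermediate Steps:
$q = \frac{1}{2421535}$ ($q = \frac{1}{2422196 + \left(509 - 1170\right)} = \frac{1}{2422196 - 661} = \frac{1}{2421535} \approx 4.1296 \cdot 10^{-7}$)
$\frac{\left(a - 4259903\right) \frac{1}{q + 1023741}}{9202106} = \frac{\left(-4898067 - 4259903\right) \frac{1}{\frac{1}{2421535} + 1023741}}{9202106} = - \frac{9157970}{\frac{2479024662436}{2421535}} \cdot \frac{1}{9202106} = \left(-9157970\right) \frac{2421535}{2479024662436} \cdot \frac{1}{9202106} = \left(- \frac{11088172441975}{1239512331218}\right) \frac{1}{9202106} = - \frac{11088172441975}{11406123860175145108}$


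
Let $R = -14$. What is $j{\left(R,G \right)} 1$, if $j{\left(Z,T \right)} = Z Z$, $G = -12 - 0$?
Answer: $196$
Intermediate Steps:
$G = -12$ ($G = -12 + 0 = -12$)
$j{\left(Z,T \right)} = Z^{2}$
$j{\left(R,G \right)} 1 = \left(-14\right)^{2} \cdot 1 = 196 \cdot 1 = 196$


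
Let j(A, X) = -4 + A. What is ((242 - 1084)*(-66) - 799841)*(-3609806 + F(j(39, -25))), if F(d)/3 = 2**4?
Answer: 2686630976902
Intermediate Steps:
F(d) = 48 (F(d) = 3*2**4 = 3*16 = 48)
((242 - 1084)*(-66) - 799841)*(-3609806 + F(j(39, -25))) = ((242 - 1084)*(-66) - 799841)*(-3609806 + 48) = (-842*(-66) - 799841)*(-3609758) = (55572 - 799841)*(-3609758) = -744269*(-3609758) = 2686630976902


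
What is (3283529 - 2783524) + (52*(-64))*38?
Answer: 373541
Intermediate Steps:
(3283529 - 2783524) + (52*(-64))*38 = 500005 - 3328*38 = 500005 - 126464 = 373541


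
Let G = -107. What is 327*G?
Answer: -34989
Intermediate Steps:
327*G = 327*(-107) = -34989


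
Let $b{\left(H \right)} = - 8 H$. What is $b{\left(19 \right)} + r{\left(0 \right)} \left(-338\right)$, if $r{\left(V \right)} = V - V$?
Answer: $-152$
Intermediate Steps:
$r{\left(V \right)} = 0$
$b{\left(19 \right)} + r{\left(0 \right)} \left(-338\right) = \left(-8\right) 19 + 0 \left(-338\right) = -152 + 0 = -152$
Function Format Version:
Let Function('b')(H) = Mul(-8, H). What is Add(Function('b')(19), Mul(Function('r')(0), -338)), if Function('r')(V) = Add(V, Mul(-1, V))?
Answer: -152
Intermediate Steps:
Function('r')(V) = 0
Add(Function('b')(19), Mul(Function('r')(0), -338)) = Add(Mul(-8, 19), Mul(0, -338)) = Add(-152, 0) = -152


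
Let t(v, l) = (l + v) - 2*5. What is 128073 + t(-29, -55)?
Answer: 127979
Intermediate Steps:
t(v, l) = -10 + l + v (t(v, l) = (l + v) - 10 = -10 + l + v)
128073 + t(-29, -55) = 128073 + (-10 - 55 - 29) = 128073 - 94 = 127979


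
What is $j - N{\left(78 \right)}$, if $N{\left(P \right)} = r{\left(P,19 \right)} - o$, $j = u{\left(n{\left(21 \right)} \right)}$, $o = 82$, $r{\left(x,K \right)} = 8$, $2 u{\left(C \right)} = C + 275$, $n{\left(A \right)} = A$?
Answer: $222$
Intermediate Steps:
$u{\left(C \right)} = \frac{275}{2} + \frac{C}{2}$ ($u{\left(C \right)} = \frac{C + 275}{2} = \frac{275 + C}{2} = \frac{275}{2} + \frac{C}{2}$)
$j = 148$ ($j = \frac{275}{2} + \frac{1}{2} \cdot 21 = \frac{275}{2} + \frac{21}{2} = 148$)
$N{\left(P \right)} = -74$ ($N{\left(P \right)} = 8 - 82 = -74$)
$j - N{\left(78 \right)} = 148 - -74 = 148 + 74 = 222$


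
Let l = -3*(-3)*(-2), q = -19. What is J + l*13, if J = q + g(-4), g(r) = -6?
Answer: -259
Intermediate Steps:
l = -18 (l = 9*(-2) = -18)
J = -25 (J = -19 - 6 = -25)
J + l*13 = -25 - 18*13 = -25 - 234 = -259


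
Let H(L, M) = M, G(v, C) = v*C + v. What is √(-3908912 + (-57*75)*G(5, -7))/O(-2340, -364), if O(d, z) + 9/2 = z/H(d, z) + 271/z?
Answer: -364*I*√3780662/1545 ≈ -458.1*I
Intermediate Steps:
G(v, C) = v + C*v (G(v, C) = C*v + v = v + C*v)
O(d, z) = -7/2 + 271/z (O(d, z) = -9/2 + (z/z + 271/z) = -9/2 + (1 + 271/z) = -7/2 + 271/z)
√(-3908912 + (-57*75)*G(5, -7))/O(-2340, -364) = √(-3908912 + (-57*75)*(5*(1 - 7)))/(-7/2 + 271/(-364)) = √(-3908912 - 21375*(-6))/(-7/2 + 271*(-1/364)) = √(-3908912 - 4275*(-30))/(-7/2 - 271/364) = √(-3908912 + 128250)/(-1545/364) = √(-3780662)*(-364/1545) = (I*√3780662)*(-364/1545) = -364*I*√3780662/1545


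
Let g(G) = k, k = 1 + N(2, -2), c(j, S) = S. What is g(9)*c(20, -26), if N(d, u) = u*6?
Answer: 286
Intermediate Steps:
N(d, u) = 6*u
k = -11 (k = 1 + 6*(-2) = 1 - 12 = -11)
g(G) = -11
g(9)*c(20, -26) = -11*(-26) = 286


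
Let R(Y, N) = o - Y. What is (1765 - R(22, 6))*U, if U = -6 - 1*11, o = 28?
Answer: -29903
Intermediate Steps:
R(Y, N) = 28 - Y
U = -17 (U = -6 - 11 = -17)
(1765 - R(22, 6))*U = (1765 - (28 - 1*22))*(-17) = (1765 - (28 - 22))*(-17) = (1765 - 1*6)*(-17) = (1765 - 6)*(-17) = 1759*(-17) = -29903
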